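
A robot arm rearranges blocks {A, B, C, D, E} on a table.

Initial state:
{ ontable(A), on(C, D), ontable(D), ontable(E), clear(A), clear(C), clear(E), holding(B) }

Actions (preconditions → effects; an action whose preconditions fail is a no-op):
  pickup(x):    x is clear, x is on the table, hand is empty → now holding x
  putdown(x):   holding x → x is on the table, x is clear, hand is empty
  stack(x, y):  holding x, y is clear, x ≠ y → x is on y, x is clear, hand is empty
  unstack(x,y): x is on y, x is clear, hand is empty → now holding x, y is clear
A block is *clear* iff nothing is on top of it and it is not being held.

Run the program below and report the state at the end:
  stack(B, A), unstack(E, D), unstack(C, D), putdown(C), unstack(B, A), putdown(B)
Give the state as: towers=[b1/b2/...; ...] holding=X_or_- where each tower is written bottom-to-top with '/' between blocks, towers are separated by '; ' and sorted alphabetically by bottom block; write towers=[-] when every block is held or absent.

step 1 (stack(B, A)): towers=[A/B; D/C; E] holding=-
step 2 (unstack(E, D)) [no-op]: towers=[A/B; D/C; E] holding=-
step 3 (unstack(C, D)): towers=[A/B; D; E] holding=C
step 4 (putdown(C)): towers=[A/B; C; D; E] holding=-
step 5 (unstack(B, A)): towers=[A; C; D; E] holding=B
step 6 (putdown(B)): towers=[A; B; C; D; E] holding=-

towers=[A; B; C; D; E] holding=-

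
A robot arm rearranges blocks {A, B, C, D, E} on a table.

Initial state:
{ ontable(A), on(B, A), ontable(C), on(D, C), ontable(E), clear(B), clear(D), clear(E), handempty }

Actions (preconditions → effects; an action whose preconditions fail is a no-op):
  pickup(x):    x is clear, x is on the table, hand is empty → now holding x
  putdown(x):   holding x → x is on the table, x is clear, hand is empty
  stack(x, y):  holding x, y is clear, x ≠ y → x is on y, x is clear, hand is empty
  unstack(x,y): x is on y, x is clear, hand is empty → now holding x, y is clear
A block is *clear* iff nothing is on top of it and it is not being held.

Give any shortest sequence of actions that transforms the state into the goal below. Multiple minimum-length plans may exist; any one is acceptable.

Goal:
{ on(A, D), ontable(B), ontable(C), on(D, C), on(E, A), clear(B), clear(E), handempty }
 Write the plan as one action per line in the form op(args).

unstack(B, A)
putdown(B)
pickup(A)
stack(A, D)
pickup(E)
stack(E, A)

step 1 (unstack(B, A)): towers=[A; C/D; E] holding=B
step 2 (putdown(B)): towers=[A; B; C/D; E] holding=-
step 3 (pickup(A)): towers=[B; C/D; E] holding=A
step 4 (stack(A, D)): towers=[B; C/D/A; E] holding=-
step 5 (pickup(E)): towers=[B; C/D/A] holding=E
step 6 (stack(E, A)): towers=[B; C/D/A/E] holding=-
goal check: towers=[B; C/D/A/E] holding=- — reached (length 6, optimal by BFS)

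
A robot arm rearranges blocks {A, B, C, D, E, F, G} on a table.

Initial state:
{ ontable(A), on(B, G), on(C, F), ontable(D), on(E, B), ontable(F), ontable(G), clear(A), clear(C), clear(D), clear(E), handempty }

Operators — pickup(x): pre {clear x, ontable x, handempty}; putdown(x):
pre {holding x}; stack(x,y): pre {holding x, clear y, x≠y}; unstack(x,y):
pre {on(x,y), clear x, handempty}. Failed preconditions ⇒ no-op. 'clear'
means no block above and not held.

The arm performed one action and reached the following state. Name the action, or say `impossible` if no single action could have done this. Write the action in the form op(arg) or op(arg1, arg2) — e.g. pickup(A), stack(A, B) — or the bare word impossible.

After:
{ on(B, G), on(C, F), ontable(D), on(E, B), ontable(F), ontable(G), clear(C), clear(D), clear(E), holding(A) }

target: towers=[D; F/C; G/B/E] holding=A
         pickup(D) → towers=[A; F/C; G/B/E] holding=D
         pickup(A) → towers=[D; F/C; G/B/E] holding=A  ← match
     unstack(E, B) → towers=[A; D; F/C; G/B] holding=E
     unstack(C, F) → towers=[A; D; F; G/B/E] holding=C

pickup(A)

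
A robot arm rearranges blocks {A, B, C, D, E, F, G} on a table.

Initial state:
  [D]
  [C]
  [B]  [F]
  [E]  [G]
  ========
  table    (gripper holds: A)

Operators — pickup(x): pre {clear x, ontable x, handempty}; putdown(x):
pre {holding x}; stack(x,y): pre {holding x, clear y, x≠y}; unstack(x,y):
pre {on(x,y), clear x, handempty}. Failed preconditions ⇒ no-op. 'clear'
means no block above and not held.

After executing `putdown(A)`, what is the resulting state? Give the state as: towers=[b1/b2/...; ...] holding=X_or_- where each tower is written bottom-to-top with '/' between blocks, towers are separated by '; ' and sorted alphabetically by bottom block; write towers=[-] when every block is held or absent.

before: towers=[E/B/C/D; G/F] holding=A
pre[putdown(A)]: holding(A) ✓
all met → apply putdown(A)
after:  towers=[A; E/B/C/D; G/F] holding=-

towers=[A; E/B/C/D; G/F] holding=-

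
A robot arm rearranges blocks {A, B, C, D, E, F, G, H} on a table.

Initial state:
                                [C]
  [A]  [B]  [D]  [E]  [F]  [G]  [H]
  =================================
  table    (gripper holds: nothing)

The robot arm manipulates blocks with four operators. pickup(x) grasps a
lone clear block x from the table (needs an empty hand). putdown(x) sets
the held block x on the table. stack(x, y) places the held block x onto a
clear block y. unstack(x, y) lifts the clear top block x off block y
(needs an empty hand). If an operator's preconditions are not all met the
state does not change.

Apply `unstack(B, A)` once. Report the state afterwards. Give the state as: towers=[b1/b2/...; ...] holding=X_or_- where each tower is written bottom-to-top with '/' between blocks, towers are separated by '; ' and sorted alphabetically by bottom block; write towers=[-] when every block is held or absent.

towers=[A; B; D; E; F; G; H/C] holding=-

before: towers=[A; B; D; E; F; G; H/C] holding=-
pre[unstack(B, A)]: on(B,A) fail, clear(B) ok, handempty ok
on(B,A) unmet → unstack(B, A) is a no-op
after:  towers=[A; B; D; E; F; G; H/C] holding=-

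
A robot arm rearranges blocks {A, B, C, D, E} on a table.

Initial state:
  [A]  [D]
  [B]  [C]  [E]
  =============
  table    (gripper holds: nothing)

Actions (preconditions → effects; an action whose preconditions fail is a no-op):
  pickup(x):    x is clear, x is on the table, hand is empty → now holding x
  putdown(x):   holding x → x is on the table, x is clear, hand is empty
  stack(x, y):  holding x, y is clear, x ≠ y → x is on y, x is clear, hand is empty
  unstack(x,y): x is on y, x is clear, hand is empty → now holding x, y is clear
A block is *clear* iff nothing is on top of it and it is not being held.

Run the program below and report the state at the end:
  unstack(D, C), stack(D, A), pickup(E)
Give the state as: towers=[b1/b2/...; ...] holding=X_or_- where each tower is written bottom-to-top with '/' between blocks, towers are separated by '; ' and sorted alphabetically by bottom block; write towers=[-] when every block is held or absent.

step 1 (unstack(D, C)): towers=[B/A; C; E] holding=D
step 2 (stack(D, A)): towers=[B/A/D; C; E] holding=-
step 3 (pickup(E)): towers=[B/A/D; C] holding=E

towers=[B/A/D; C] holding=E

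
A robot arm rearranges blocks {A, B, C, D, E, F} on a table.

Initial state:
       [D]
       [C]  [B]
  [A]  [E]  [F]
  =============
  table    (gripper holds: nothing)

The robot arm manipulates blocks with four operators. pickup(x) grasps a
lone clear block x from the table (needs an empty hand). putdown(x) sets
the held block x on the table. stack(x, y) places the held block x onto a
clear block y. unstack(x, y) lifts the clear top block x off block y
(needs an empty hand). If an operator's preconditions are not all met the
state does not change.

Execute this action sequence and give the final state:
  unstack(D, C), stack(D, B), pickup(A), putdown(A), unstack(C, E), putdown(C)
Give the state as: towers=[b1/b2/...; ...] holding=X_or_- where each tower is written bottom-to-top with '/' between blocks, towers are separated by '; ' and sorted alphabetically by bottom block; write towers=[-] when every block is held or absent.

towers=[A; C; E; F/B/D] holding=-

step 1 (unstack(D, C)): towers=[A; E/C; F/B] holding=D
step 2 (stack(D, B)): towers=[A; E/C; F/B/D] holding=-
step 3 (pickup(A)): towers=[E/C; F/B/D] holding=A
step 4 (putdown(A)): towers=[A; E/C; F/B/D] holding=-
step 5 (unstack(C, E)): towers=[A; E; F/B/D] holding=C
step 6 (putdown(C)): towers=[A; C; E; F/B/D] holding=-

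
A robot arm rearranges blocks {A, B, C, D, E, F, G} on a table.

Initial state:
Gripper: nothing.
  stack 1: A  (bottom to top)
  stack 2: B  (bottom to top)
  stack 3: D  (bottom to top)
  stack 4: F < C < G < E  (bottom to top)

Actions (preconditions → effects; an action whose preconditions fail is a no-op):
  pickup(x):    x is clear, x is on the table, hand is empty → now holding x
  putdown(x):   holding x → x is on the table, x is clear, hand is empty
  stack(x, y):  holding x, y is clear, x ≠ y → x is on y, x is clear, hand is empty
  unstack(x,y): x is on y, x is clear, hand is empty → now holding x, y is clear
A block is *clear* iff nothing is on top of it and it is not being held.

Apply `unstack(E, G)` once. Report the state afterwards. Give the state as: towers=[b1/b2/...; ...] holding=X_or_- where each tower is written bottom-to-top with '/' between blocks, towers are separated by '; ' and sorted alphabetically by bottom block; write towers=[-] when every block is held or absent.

towers=[A; B; D; F/C/G] holding=E

before: towers=[A; B; D; F/C/G/E] holding=-
pre[unstack(E, G)]: on(E,G) ✓, clear(E) ✓, handempty ✓
all met → apply unstack(E, G)
after:  towers=[A; B; D; F/C/G] holding=E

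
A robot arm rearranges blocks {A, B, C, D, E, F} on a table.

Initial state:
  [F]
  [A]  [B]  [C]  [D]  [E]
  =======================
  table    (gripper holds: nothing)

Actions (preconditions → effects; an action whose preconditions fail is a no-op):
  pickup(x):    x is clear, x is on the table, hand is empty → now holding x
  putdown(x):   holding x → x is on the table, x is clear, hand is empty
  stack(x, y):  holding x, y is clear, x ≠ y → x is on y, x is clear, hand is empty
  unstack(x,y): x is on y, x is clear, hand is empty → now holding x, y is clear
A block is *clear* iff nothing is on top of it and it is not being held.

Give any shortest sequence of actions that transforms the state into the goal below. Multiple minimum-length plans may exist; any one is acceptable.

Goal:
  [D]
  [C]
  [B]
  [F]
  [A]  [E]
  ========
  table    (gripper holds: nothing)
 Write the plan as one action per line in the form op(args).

pickup(B)
stack(B, F)
pickup(C)
stack(C, B)
pickup(D)
stack(D, C)

step 1 (pickup(B)): towers=[A/F; C; D; E] holding=B
step 2 (stack(B, F)): towers=[A/F/B; C; D; E] holding=-
step 3 (pickup(C)): towers=[A/F/B; D; E] holding=C
step 4 (stack(C, B)): towers=[A/F/B/C; D; E] holding=-
step 5 (pickup(D)): towers=[A/F/B/C; E] holding=D
step 6 (stack(D, C)): towers=[A/F/B/C/D; E] holding=-
goal check: towers=[A/F/B/C/D; E] holding=- — reached (length 6, optimal by BFS)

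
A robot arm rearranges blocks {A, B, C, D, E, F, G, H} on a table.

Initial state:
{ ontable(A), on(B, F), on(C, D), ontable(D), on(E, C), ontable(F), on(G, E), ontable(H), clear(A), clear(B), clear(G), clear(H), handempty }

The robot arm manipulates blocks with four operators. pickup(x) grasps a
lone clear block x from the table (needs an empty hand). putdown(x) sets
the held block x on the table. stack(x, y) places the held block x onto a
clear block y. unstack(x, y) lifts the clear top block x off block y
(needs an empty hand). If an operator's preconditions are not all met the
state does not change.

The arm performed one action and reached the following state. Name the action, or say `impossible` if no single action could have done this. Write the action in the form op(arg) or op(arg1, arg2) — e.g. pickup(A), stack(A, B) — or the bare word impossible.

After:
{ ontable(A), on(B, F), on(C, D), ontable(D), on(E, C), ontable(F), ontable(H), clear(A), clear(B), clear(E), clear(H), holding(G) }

target: towers=[A; D/C/E; F/B; H] holding=G
     unstack(G, E) → towers=[A; D/C/E; F/B; H] holding=G  ← match
         pickup(A) → towers=[D/C/E/G; F/B; H] holding=A
         pickup(H) → towers=[A; D/C/E/G; F/B] holding=H
     unstack(B, F) → towers=[A; D/C/E/G; F; H] holding=B

unstack(G, E)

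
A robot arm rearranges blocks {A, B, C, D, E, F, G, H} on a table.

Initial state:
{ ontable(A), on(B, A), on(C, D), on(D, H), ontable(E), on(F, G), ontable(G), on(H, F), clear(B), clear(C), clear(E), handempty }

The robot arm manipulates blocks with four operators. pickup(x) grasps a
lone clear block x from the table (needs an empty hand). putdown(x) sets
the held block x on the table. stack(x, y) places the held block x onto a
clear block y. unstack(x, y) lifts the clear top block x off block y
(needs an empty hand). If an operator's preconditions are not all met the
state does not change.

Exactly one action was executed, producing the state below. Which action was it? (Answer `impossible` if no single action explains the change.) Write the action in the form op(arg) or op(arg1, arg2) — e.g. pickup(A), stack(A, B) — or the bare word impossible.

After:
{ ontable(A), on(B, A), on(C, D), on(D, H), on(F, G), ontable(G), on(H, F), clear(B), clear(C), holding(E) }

pickup(E)

target: towers=[A/B; G/F/H/D/C] holding=E
         pickup(E) → towers=[A/B; G/F/H/D/C] holding=E  ← match
     unstack(B, A) → towers=[A; E; G/F/H/D/C] holding=B
     unstack(C, D) → towers=[A/B; E; G/F/H/D] holding=C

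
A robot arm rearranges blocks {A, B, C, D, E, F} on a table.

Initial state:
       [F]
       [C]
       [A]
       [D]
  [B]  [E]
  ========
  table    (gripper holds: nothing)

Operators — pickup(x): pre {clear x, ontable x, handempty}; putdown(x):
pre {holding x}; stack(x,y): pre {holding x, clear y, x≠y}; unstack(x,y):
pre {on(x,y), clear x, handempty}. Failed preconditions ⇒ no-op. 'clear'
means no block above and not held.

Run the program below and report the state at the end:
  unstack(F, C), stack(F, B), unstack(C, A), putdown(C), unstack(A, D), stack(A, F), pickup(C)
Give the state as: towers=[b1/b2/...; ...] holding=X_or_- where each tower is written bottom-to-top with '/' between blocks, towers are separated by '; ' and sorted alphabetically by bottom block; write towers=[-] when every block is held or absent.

towers=[B/F/A; E/D] holding=C

step 1 (unstack(F, C)): towers=[B; E/D/A/C] holding=F
step 2 (stack(F, B)): towers=[B/F; E/D/A/C] holding=-
step 3 (unstack(C, A)): towers=[B/F; E/D/A] holding=C
step 4 (putdown(C)): towers=[B/F; C; E/D/A] holding=-
step 5 (unstack(A, D)): towers=[B/F; C; E/D] holding=A
step 6 (stack(A, F)): towers=[B/F/A; C; E/D] holding=-
step 7 (pickup(C)): towers=[B/F/A; E/D] holding=C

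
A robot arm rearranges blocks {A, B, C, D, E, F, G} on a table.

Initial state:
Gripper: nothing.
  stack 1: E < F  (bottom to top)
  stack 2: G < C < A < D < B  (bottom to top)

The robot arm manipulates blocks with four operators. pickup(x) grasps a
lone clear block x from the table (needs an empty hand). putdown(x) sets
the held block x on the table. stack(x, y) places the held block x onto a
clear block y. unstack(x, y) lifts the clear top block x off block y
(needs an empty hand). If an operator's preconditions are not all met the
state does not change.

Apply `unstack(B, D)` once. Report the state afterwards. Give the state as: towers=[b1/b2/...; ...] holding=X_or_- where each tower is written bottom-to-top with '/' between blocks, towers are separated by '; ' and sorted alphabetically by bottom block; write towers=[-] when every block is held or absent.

towers=[E/F; G/C/A/D] holding=B

before: towers=[E/F; G/C/A/D/B] holding=-
pre[unstack(B, D)]: on(B,D) yes, clear(B) yes, handempty yes
all met → apply unstack(B, D)
after:  towers=[E/F; G/C/A/D] holding=B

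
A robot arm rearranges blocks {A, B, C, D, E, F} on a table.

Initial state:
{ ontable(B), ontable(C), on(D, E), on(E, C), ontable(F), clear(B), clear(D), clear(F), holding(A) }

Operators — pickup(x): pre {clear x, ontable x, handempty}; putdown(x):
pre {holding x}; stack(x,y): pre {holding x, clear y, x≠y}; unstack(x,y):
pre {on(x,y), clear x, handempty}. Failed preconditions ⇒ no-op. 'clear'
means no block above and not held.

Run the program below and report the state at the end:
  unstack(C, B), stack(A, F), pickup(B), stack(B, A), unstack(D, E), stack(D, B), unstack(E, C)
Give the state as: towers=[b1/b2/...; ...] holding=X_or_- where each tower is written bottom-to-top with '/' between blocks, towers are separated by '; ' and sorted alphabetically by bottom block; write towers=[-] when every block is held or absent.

step 1 (unstack(C, B)) [no-op]: towers=[B; C/E/D; F] holding=A
step 2 (stack(A, F)): towers=[B; C/E/D; F/A] holding=-
step 3 (pickup(B)): towers=[C/E/D; F/A] holding=B
step 4 (stack(B, A)): towers=[C/E/D; F/A/B] holding=-
step 5 (unstack(D, E)): towers=[C/E; F/A/B] holding=D
step 6 (stack(D, B)): towers=[C/E; F/A/B/D] holding=-
step 7 (unstack(E, C)): towers=[C; F/A/B/D] holding=E

towers=[C; F/A/B/D] holding=E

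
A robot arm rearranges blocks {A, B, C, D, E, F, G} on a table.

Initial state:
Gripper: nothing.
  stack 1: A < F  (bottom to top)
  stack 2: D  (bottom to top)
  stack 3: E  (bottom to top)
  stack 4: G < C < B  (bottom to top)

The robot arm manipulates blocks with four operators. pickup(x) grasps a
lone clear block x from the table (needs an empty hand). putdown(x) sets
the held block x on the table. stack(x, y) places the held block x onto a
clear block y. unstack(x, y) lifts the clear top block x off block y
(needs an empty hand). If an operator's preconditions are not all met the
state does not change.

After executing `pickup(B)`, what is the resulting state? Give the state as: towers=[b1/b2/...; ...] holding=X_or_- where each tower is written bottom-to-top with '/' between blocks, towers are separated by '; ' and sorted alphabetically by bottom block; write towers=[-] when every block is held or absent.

before: towers=[A/F; D; E; G/C/B] holding=-
pre[pickup(B)]: clear(B) ✓, ontable(B) ✗, handempty ✓
ontable(B) unmet → pickup(B) is a no-op
after:  towers=[A/F; D; E; G/C/B] holding=-

towers=[A/F; D; E; G/C/B] holding=-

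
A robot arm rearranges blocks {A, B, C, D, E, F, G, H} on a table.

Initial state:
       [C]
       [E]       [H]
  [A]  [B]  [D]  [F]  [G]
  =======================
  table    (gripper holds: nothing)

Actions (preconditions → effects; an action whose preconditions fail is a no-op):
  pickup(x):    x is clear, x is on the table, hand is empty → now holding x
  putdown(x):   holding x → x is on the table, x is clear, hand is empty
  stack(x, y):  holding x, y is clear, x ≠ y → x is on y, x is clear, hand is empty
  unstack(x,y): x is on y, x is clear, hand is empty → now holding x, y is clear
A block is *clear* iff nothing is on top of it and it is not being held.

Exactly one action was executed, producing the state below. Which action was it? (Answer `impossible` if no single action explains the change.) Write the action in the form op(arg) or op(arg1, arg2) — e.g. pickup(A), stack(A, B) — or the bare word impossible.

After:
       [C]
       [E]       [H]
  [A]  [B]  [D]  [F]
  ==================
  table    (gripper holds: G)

pickup(G)

target: towers=[A; B/E/C; D; F/H] holding=G
         pickup(G) → towers=[A; B/E/C; D; F/H] holding=G  ← match
         pickup(A) → towers=[B/E/C; D; F/H; G] holding=A
     unstack(H, F) → towers=[A; B/E/C; D; F; G] holding=H
         pickup(D) → towers=[A; B/E/C; F/H; G] holding=D
     unstack(C, E) → towers=[A; B/E; D; F/H; G] holding=C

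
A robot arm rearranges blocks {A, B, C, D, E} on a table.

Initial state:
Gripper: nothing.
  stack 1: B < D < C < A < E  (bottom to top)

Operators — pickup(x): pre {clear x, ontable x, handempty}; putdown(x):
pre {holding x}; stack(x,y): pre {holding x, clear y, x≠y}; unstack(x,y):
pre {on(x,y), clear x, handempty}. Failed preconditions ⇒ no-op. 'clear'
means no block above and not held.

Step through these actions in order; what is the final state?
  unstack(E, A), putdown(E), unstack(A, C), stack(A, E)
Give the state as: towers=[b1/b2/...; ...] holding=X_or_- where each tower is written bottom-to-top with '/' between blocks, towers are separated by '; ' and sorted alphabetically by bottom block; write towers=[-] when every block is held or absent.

step 1 (unstack(E, A)): towers=[B/D/C/A] holding=E
step 2 (putdown(E)): towers=[B/D/C/A; E] holding=-
step 3 (unstack(A, C)): towers=[B/D/C; E] holding=A
step 4 (stack(A, E)): towers=[B/D/C; E/A] holding=-

towers=[B/D/C; E/A] holding=-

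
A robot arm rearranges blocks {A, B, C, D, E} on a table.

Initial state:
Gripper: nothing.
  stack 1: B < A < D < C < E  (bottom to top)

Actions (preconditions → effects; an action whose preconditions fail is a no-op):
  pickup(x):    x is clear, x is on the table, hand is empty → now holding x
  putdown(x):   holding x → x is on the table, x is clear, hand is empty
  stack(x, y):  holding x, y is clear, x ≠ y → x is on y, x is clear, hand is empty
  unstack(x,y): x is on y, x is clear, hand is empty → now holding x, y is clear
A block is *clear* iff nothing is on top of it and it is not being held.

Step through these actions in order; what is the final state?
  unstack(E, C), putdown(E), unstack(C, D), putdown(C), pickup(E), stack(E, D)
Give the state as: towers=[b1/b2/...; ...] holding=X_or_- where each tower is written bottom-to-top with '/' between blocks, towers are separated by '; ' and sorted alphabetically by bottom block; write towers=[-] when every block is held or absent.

step 1 (unstack(E, C)): towers=[B/A/D/C] holding=E
step 2 (putdown(E)): towers=[B/A/D/C; E] holding=-
step 3 (unstack(C, D)): towers=[B/A/D; E] holding=C
step 4 (putdown(C)): towers=[B/A/D; C; E] holding=-
step 5 (pickup(E)): towers=[B/A/D; C] holding=E
step 6 (stack(E, D)): towers=[B/A/D/E; C] holding=-

towers=[B/A/D/E; C] holding=-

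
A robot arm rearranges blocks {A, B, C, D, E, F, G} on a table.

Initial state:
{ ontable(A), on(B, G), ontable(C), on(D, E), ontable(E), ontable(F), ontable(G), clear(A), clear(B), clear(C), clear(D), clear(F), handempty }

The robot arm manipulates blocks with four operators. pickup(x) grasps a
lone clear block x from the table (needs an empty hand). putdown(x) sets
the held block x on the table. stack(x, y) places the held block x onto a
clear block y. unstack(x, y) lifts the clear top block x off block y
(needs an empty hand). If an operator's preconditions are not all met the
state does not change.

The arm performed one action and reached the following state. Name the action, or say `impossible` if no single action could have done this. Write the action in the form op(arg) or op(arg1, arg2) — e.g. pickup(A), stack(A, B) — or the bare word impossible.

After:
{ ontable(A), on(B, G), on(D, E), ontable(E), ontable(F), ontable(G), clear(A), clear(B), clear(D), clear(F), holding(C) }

pickup(C)

target: towers=[A; E/D; F; G/B] holding=C
     unstack(B, G) → towers=[A; C; E/D; F; G] holding=B
         pickup(F) → towers=[A; C; E/D; G/B] holding=F
     unstack(D, E) → towers=[A; C; E; F; G/B] holding=D
         pickup(A) → towers=[C; E/D; F; G/B] holding=A
         pickup(C) → towers=[A; E/D; F; G/B] holding=C  ← match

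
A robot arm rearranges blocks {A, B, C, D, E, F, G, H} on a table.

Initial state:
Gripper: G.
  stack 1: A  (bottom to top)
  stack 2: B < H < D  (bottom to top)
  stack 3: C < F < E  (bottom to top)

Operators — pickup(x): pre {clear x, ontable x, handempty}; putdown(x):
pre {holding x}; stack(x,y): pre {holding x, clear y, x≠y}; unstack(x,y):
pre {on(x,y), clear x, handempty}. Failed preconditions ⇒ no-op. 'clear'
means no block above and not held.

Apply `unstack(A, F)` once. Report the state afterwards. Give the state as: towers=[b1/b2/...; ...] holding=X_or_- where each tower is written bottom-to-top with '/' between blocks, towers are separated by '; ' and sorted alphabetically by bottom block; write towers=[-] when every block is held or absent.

towers=[A; B/H/D; C/F/E] holding=G

before: towers=[A; B/H/D; C/F/E] holding=G
pre[unstack(A, F)]: on(A,F) no, clear(A) yes, handempty no
on(A,F), handempty unmet → unstack(A, F) is a no-op
after:  towers=[A; B/H/D; C/F/E] holding=G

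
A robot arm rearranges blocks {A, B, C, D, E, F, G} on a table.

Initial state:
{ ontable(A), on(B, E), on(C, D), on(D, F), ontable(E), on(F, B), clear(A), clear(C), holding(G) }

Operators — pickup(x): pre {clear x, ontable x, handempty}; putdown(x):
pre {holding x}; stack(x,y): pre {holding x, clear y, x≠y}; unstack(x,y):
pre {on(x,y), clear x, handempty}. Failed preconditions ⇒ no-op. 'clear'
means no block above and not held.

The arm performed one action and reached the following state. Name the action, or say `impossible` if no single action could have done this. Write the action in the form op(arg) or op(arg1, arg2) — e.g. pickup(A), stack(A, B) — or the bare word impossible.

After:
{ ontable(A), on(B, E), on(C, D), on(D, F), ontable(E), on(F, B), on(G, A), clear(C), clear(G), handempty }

target: towers=[A/G; E/B/F/D/C] holding=-
        putdown(G) → towers=[A; E/B/F/D/C; G] holding=-
       stack(G, A) → towers=[A/G; E/B/F/D/C] holding=-  ← match
       stack(G, C) → towers=[A; E/B/F/D/C/G] holding=-

stack(G, A)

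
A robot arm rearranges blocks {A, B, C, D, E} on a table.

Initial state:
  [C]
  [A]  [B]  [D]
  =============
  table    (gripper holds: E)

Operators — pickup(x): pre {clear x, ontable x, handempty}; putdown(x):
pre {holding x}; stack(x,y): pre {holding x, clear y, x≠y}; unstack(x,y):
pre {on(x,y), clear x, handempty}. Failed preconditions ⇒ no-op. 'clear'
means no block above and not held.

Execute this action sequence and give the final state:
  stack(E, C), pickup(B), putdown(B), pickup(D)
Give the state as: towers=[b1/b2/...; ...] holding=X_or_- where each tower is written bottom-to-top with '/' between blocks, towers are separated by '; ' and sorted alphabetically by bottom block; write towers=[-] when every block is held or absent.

step 1 (stack(E, C)): towers=[A/C/E; B; D] holding=-
step 2 (pickup(B)): towers=[A/C/E; D] holding=B
step 3 (putdown(B)): towers=[A/C/E; B; D] holding=-
step 4 (pickup(D)): towers=[A/C/E; B] holding=D

towers=[A/C/E; B] holding=D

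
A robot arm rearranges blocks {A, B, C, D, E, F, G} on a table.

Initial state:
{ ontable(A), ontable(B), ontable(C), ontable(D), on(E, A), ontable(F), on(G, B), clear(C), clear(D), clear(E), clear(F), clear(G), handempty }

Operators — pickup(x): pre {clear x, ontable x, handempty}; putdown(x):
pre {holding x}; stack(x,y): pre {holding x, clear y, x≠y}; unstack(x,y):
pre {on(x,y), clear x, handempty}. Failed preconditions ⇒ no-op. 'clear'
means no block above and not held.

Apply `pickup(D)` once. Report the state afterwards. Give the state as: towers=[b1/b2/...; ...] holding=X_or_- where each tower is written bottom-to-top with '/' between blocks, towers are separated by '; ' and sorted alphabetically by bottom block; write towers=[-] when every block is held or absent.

before: towers=[A/E; B/G; C; D; F] holding=-
pre[pickup(D)]: clear(D) yes, ontable(D) yes, handempty yes
all met → apply pickup(D)
after:  towers=[A/E; B/G; C; F] holding=D

towers=[A/E; B/G; C; F] holding=D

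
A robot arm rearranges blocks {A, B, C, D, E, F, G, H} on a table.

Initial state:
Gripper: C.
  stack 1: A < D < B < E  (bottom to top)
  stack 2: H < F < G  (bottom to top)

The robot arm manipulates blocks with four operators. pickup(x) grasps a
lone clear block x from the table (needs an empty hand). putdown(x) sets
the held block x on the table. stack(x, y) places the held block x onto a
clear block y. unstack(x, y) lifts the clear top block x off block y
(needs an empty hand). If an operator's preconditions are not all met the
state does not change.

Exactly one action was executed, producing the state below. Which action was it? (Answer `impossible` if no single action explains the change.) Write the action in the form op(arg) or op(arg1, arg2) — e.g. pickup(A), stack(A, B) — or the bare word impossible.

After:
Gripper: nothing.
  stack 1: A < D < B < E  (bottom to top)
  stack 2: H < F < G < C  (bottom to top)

target: towers=[A/D/B/E; H/F/G/C] holding=-
        putdown(C) → towers=[A/D/B/E; C; H/F/G] holding=-
       stack(C, G) → towers=[A/D/B/E; H/F/G/C] holding=-  ← match
       stack(C, E) → towers=[A/D/B/E/C; H/F/G] holding=-

stack(C, G)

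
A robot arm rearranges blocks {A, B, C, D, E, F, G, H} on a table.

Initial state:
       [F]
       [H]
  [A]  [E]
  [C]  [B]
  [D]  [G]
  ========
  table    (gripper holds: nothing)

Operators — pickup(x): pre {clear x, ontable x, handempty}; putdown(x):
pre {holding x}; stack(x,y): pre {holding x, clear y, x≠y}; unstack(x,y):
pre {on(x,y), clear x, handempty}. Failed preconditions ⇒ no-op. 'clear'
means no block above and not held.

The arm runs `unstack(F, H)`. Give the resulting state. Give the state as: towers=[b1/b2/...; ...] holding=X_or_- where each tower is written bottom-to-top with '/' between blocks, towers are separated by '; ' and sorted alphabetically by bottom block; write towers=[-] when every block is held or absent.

before: towers=[D/C/A; G/B/E/H/F] holding=-
pre[unstack(F, H)]: on(F,H) yes, clear(F) yes, handempty yes
all met → apply unstack(F, H)
after:  towers=[D/C/A; G/B/E/H] holding=F

towers=[D/C/A; G/B/E/H] holding=F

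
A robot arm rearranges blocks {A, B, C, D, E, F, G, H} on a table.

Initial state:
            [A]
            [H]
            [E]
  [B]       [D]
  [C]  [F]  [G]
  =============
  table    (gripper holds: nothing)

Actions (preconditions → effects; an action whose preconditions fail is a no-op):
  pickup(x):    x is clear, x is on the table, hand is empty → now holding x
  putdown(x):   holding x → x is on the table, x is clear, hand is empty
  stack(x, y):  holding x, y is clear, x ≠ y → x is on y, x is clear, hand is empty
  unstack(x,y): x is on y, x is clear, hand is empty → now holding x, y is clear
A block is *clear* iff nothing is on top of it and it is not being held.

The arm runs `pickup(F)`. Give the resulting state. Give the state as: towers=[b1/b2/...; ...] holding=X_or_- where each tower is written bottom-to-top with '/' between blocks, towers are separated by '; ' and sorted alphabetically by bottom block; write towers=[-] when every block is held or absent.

towers=[C/B; G/D/E/H/A] holding=F

before: towers=[C/B; F; G/D/E/H/A] holding=-
pre[pickup(F)]: clear(F) ✓, ontable(F) ✓, handempty ✓
all met → apply pickup(F)
after:  towers=[C/B; G/D/E/H/A] holding=F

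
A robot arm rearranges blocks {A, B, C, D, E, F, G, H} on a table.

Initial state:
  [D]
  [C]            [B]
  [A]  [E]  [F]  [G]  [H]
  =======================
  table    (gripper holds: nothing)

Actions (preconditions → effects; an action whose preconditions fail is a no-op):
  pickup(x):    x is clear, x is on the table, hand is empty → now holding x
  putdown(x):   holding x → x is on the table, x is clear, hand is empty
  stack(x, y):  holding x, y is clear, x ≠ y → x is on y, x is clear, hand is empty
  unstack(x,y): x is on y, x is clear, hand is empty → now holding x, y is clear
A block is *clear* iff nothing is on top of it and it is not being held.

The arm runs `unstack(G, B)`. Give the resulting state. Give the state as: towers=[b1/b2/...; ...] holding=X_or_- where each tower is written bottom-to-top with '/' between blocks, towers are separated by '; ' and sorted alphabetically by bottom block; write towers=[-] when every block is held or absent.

before: towers=[A/C/D; E; F; G/B; H] holding=-
pre[unstack(G, B)]: on(G,B) no, clear(G) no, handempty yes
on(G,B), clear(G) unmet → unstack(G, B) is a no-op
after:  towers=[A/C/D; E; F; G/B; H] holding=-

towers=[A/C/D; E; F; G/B; H] holding=-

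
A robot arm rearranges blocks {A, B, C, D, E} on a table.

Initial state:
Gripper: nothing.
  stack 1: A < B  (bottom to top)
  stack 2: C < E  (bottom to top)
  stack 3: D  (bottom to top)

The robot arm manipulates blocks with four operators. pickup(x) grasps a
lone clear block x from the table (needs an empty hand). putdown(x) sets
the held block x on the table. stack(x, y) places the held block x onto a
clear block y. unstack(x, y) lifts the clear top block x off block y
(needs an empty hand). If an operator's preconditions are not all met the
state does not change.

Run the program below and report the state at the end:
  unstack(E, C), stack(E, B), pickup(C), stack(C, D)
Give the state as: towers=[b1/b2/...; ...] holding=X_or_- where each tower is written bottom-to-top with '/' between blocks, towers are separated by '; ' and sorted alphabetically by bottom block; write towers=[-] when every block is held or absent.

towers=[A/B/E; D/C] holding=-

step 1 (unstack(E, C)): towers=[A/B; C; D] holding=E
step 2 (stack(E, B)): towers=[A/B/E; C; D] holding=-
step 3 (pickup(C)): towers=[A/B/E; D] holding=C
step 4 (stack(C, D)): towers=[A/B/E; D/C] holding=-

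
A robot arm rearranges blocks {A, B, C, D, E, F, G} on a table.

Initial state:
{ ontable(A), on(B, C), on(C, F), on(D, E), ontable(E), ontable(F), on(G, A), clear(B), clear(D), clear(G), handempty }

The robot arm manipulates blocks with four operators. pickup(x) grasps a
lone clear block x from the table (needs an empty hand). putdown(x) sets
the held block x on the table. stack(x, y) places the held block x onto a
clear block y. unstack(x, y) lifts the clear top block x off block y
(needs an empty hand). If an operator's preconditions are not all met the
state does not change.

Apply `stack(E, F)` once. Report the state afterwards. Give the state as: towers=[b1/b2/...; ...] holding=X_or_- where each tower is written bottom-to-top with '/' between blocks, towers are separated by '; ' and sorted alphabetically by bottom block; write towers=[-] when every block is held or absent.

towers=[A/G; E/D; F/C/B] holding=-

before: towers=[A/G; E/D; F/C/B] holding=-
pre[stack(E, F)]: holding(E) ✗, clear(F) ✗, E≠F ✓
holding(E), clear(F) unmet → stack(E, F) is a no-op
after:  towers=[A/G; E/D; F/C/B] holding=-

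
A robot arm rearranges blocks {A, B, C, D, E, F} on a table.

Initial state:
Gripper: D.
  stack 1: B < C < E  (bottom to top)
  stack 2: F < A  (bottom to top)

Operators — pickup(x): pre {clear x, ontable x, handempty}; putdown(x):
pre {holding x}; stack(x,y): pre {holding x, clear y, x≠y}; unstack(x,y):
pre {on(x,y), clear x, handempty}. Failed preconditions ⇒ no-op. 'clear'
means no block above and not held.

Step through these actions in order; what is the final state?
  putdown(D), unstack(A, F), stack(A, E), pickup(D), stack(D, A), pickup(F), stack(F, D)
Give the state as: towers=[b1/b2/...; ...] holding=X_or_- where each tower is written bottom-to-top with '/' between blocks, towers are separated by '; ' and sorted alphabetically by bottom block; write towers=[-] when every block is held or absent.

step 1 (putdown(D)): towers=[B/C/E; D; F/A] holding=-
step 2 (unstack(A, F)): towers=[B/C/E; D; F] holding=A
step 3 (stack(A, E)): towers=[B/C/E/A; D; F] holding=-
step 4 (pickup(D)): towers=[B/C/E/A; F] holding=D
step 5 (stack(D, A)): towers=[B/C/E/A/D; F] holding=-
step 6 (pickup(F)): towers=[B/C/E/A/D] holding=F
step 7 (stack(F, D)): towers=[B/C/E/A/D/F] holding=-

towers=[B/C/E/A/D/F] holding=-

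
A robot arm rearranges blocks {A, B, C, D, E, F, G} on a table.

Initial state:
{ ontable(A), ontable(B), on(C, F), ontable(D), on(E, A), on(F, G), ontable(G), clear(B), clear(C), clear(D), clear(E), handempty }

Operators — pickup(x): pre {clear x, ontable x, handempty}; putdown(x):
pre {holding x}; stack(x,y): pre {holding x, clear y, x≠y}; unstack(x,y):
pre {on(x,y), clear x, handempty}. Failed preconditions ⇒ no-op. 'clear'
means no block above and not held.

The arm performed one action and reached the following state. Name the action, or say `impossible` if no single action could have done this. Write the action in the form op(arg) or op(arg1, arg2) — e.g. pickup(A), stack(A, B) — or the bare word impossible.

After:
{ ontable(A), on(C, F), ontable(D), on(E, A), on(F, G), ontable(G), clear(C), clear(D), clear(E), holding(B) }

target: towers=[A/E; D; G/F/C] holding=B
         pickup(B) → towers=[A/E; D; G/F/C] holding=B  ← match
         pickup(D) → towers=[A/E; B; G/F/C] holding=D
     unstack(E, A) → towers=[A; B; D; G/F/C] holding=E
     unstack(C, F) → towers=[A/E; B; D; G/F] holding=C

pickup(B)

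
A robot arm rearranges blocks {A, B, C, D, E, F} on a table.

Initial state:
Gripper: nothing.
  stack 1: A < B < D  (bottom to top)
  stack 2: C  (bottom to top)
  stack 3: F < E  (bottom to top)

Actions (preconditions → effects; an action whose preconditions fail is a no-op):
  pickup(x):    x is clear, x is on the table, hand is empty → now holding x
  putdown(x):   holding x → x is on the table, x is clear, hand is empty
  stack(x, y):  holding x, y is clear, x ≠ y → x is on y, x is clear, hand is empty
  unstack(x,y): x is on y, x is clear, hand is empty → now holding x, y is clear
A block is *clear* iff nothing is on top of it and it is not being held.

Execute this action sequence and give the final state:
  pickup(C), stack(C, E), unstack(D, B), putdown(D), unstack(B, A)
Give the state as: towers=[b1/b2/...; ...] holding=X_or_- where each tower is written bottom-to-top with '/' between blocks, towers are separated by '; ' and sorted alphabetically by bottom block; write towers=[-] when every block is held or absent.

step 1 (pickup(C)): towers=[A/B/D; F/E] holding=C
step 2 (stack(C, E)): towers=[A/B/D; F/E/C] holding=-
step 3 (unstack(D, B)): towers=[A/B; F/E/C] holding=D
step 4 (putdown(D)): towers=[A/B; D; F/E/C] holding=-
step 5 (unstack(B, A)): towers=[A; D; F/E/C] holding=B

towers=[A; D; F/E/C] holding=B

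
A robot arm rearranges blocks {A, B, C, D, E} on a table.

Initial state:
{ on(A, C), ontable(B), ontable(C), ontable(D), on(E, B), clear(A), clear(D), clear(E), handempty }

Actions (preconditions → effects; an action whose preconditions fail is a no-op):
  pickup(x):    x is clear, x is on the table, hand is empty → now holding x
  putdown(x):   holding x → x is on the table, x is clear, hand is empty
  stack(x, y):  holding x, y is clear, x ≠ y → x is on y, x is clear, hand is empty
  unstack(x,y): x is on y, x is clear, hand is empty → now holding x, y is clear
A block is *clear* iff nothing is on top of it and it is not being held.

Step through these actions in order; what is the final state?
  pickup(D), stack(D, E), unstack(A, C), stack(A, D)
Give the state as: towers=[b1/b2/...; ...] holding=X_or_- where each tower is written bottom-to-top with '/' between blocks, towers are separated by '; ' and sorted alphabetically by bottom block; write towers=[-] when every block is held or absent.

towers=[B/E/D/A; C] holding=-

step 1 (pickup(D)): towers=[B/E; C/A] holding=D
step 2 (stack(D, E)): towers=[B/E/D; C/A] holding=-
step 3 (unstack(A, C)): towers=[B/E/D; C] holding=A
step 4 (stack(A, D)): towers=[B/E/D/A; C] holding=-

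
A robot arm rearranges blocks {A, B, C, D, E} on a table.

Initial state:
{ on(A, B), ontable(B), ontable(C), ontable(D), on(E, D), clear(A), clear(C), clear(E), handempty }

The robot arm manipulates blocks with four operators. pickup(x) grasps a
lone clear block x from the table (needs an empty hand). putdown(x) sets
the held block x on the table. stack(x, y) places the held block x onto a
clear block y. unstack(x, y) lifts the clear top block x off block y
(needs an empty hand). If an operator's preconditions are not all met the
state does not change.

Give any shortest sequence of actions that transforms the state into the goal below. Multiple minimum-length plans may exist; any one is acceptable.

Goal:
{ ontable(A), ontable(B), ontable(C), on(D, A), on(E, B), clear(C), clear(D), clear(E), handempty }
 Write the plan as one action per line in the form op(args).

step 1 (unstack(A, B)): towers=[B; C; D/E] holding=A
step 2 (putdown(A)): towers=[A; B; C; D/E] holding=-
step 3 (unstack(E, D)): towers=[A; B; C; D] holding=E
step 4 (stack(E, B)): towers=[A; B/E; C; D] holding=-
step 5 (pickup(D)): towers=[A; B/E; C] holding=D
step 6 (stack(D, A)): towers=[A/D; B/E; C] holding=-
goal check: towers=[A/D; B/E; C] holding=- — reached (length 6, optimal by BFS)

unstack(A, B)
putdown(A)
unstack(E, D)
stack(E, B)
pickup(D)
stack(D, A)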